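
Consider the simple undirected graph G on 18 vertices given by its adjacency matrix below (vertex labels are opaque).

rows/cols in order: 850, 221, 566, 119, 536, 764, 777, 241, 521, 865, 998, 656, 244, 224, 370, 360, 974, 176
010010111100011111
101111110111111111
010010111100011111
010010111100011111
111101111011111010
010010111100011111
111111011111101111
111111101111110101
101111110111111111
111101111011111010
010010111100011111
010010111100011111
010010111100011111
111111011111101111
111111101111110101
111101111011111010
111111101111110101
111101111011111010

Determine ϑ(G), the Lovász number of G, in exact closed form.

deg(865) = 14; N(865) = {850, 221, 566, 119, 764, 777, 241, 521, 998, 656, 244, 224, 370, 974}.
Vertex 370 has 15 neighbors: 850, 221, 566, 119, 536, 764, 777, 521, 865, 998, 656, 244, 224, 360, 176.
Vertex 224 has 16 neighbors: 850, 221, 566, 119, 536, 764, 241, 521, 865, 998, 656, 244, 370, 360, 974, 176.
deg(176) = 14; N(176) = {850, 221, 566, 119, 764, 777, 241, 521, 998, 656, 244, 224, 370, 974}.
K_{7,4,3,2,2} (perfect); ϑ(G) = α(G) = max{7,4,3,2,2} = 7.
≈ 7.0000 (to 4 d.p.).
Sandwich: α(G)=7 ≤ ϑ(G)=7 ≤ χ(Ḡ)=7 (collapsed).

7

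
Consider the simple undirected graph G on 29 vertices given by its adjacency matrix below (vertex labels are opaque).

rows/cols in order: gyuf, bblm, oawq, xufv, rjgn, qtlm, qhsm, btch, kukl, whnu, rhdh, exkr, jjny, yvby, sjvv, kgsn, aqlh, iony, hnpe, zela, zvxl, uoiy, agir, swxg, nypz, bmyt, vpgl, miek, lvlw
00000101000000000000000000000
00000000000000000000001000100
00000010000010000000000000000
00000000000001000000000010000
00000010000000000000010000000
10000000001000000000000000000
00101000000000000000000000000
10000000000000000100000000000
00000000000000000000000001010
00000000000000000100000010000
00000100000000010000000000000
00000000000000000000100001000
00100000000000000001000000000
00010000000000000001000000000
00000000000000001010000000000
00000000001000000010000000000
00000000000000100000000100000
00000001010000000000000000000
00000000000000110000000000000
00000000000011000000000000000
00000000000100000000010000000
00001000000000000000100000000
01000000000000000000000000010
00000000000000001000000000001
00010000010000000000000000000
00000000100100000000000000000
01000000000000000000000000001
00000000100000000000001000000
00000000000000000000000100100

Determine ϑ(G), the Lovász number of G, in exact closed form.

N(whnu) = {iony, nypz}, |N(whnu)| = 2.
N(yvby) = {xufv, zela}, |N(yvby)| = 2.
N(rhdh) = {qtlm, kgsn}, |N(rhdh)| = 2.
deg(swxg) = 2; N(swxg) = {aqlh, lvlw}.
Every vertex has degree 2 (N=29); a single 29-cycle (edge-transitive).
A has 15 distinct eigenvalues ≈ [2.0, 1.953241, 1.815151, 1.592186, 1.294773, 0.936817, 0.535057, 0.108278, -0.323564, -0.740276, -1.122374, -1.451991, -1.713714, -1.895306, -1.988276].
λ_max=2, λ_min=-2*cos(pi/29); ϑ = −29·λ_min/(λ_max−λ_min) = 29*cos(pi/29)/(cos(pi/29) + 1).
= 14.4573753… (decimal).
14 ≤ 29*cos(pi/29)/(cos(pi/29) + 1) ≤ 15: both strict.

29*cos(pi/29)/(cos(pi/29) + 1)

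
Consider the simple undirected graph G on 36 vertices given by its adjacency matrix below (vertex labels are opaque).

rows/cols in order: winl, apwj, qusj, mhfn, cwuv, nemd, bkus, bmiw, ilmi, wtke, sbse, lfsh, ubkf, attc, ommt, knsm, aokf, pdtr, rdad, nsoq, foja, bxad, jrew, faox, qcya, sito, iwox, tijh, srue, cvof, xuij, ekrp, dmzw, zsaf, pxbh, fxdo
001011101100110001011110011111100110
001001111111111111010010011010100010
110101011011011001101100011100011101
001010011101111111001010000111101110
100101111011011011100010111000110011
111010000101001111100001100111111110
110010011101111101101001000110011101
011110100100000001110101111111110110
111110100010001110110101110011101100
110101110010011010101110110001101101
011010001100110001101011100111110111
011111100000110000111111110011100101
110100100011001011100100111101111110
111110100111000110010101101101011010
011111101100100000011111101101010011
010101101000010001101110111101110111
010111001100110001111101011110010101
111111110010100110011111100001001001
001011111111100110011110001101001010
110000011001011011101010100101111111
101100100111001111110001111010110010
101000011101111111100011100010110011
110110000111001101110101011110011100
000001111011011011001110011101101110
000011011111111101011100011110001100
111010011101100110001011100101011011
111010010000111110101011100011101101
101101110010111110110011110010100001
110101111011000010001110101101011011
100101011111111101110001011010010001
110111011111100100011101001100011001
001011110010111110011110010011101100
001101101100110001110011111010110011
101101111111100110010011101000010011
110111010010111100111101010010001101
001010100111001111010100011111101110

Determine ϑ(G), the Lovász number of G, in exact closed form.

N(knsm) = {apwj, mhfn, nemd, bkus, ilmi, attc, pdtr, rdad, foja, bxad, jrew, qcya, sito, iwox, tijh, cvof, xuij, ekrp, zsaf, pxbh, fxdo}, |N(knsm)| = 21.
Vertex wtke has 21 neighbors: winl, apwj, mhfn, nemd, bkus, bmiw, sbse, attc, ommt, aokf, rdad, foja, bxad, jrew, qcya, sito, cvof, xuij, dmzw, zsaf, fxdo.
Vertex rdad has 21 neighbors: qusj, cwuv, nemd, bkus, bmiw, ilmi, wtke, sbse, lfsh, ubkf, knsm, aokf, nsoq, foja, bxad, jrew, iwox, tijh, cvof, dmzw, pxbh.
deg(ubkf) = 21; N(ubkf) = {winl, apwj, mhfn, bkus, sbse, lfsh, ommt, aokf, pdtr, rdad, bxad, qcya, sito, iwox, tijh, cvof, xuij, ekrp, dmzw, zsaf, pxbh}.
Every vertex has degree 21 (N=36); Kneser-type, 2-subsets of [9].
The 3 distinct eigenvalues: [21.0, 1.0, -6.0].
λ_max=21, λ_min=-6; ϑ = −36·λ_min/(λ_max−λ_min) = 8.
= 8.0000000… (decimal).

8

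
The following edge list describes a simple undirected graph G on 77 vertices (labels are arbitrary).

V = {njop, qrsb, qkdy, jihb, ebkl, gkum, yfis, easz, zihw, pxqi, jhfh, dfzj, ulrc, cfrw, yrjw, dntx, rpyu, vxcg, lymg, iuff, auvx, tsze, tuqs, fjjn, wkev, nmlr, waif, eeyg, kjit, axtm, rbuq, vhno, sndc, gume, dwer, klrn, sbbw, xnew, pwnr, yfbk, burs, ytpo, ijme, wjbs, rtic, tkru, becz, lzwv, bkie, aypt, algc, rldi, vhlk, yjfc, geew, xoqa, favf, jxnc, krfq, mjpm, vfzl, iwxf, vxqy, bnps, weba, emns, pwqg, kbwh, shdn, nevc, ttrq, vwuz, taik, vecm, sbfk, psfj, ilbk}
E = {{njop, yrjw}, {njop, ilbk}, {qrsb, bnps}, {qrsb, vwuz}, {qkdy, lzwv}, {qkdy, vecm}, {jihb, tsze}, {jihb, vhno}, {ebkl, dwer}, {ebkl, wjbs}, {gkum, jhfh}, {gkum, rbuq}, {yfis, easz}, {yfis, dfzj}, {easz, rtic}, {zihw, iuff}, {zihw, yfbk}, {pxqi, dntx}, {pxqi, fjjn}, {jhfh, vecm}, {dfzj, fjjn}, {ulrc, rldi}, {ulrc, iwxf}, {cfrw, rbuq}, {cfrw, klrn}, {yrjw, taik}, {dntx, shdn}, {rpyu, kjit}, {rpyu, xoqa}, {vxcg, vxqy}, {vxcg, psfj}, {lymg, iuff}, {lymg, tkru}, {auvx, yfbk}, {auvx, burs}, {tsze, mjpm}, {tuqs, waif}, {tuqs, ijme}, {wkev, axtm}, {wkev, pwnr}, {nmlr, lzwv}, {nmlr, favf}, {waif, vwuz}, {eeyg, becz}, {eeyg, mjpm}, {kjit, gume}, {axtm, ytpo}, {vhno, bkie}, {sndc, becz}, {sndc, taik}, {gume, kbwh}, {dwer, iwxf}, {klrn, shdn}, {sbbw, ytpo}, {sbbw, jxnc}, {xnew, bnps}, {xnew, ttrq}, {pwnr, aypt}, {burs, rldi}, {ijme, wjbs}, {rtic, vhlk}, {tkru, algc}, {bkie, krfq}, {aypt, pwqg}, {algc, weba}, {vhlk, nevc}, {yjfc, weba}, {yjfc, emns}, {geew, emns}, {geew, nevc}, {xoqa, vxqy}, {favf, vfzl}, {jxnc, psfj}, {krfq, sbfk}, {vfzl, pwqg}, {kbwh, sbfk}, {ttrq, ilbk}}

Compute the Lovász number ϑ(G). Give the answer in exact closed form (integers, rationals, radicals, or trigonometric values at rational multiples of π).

N(iuff) = {zihw, lymg}, |N(iuff)| = 2.
deg(shdn) = 2; N(shdn) = {dntx, klrn}.
deg(rtic) = 2; N(rtic) = {easz, vhlk}.
N(ijme) = {tuqs, wjbs}, |N(ijme)| = 2.
G on 77 vertices is 2-regular; the odd cycle C_{77}.
The 39 distinct eigenvalues: [2.0, 1.993, 1.973, 1.94, 1.894, 1.836, 1.765, 1.683, 1.589, 1.484, 1.37, 1.247, 1.115, 0.976, 0.831, 0.68, 0.524, 0.365, 0.204, 0.041, -0.122, -0.285, -0.445, -0.602, -0.756, -0.904, -1.047, -1.182, -1.31, -1.429, -1.538, -1.637, -1.725, -1.802, -1.867, -1.919, -1.959, -1.985, -1.998].
Lovász: ϑ = −77(-2*cos(pi/77))/(2+-(-1)*2*cos(pi/77)) = 77*cos(pi/77)/(cos(pi/77) + 1).
= 38.48397347… (decimal).
Sandwich: α(G)=38 ≤ ϑ(G)=77*cos(pi/77)/(cos(pi/77) + 1) ≤ χ(Ḡ)=39 (both strict).

77*cos(pi/77)/(cos(pi/77) + 1)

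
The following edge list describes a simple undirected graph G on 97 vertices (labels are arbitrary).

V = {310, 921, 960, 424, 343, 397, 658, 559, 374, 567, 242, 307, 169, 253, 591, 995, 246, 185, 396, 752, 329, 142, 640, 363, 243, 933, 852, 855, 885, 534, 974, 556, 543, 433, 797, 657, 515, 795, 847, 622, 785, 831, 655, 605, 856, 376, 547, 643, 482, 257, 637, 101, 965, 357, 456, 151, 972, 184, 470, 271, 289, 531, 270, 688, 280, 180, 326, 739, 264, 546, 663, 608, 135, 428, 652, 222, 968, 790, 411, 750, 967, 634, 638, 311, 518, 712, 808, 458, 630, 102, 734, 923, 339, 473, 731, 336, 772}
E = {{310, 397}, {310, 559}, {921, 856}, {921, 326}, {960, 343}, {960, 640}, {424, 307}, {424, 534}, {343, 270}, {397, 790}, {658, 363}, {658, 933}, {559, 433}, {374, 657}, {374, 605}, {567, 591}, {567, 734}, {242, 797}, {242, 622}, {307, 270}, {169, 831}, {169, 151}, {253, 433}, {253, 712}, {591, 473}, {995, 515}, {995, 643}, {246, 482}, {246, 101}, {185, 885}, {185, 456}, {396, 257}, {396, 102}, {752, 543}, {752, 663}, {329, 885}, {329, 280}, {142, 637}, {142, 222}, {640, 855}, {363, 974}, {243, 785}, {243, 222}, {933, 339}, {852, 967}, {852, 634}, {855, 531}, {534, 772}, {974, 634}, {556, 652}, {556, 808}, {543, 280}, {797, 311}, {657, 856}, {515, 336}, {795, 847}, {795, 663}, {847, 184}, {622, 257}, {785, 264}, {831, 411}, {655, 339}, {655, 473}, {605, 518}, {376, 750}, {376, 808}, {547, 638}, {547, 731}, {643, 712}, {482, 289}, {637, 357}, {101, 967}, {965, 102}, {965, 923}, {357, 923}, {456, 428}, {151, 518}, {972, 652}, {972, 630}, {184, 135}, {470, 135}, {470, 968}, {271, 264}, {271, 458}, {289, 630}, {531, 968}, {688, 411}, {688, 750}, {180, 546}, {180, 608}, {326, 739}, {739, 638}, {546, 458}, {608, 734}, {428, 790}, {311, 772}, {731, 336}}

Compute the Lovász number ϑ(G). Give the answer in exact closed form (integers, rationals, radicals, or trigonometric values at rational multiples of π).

97*cos(pi/97)/(cos(pi/97) + 1)

N(264) = {785, 271}, |N(264)| = 2.
deg(242) = 2; N(242) = {797, 622}.
N(253) = {433, 712}, |N(253)| = 2.
deg(652) = 2; N(652) = {556, 972}.
Regular of degree 2 on 97 vertices: the odd cycle C_{97}.
Distinct eigenvalues (to 5 d.p.): [2.0, 1.99581, 1.98324, 1.96236, 1.93324, 1.89602, 1.85084, 1.7979, 1.73742, 1.66966, 1.59489, 1.51343, 1.42562, 1.33183, 1.23246, 1.12791, 1.01864, 0.90509, 0.78775, 0.6671, 0.54366, 0.41794, 0.29046, 0.16176, 0.03239, -0.09712, -0.22623, -0.35438, -0.48105, -0.6057, -0.72781, -0.84687, -0.96237, -1.07384, -1.1808, -1.28282, -1.37945, -1.47029, -1.55497, -1.63313, -1.70443, -1.76859, -1.82533, -1.87441, -1.91563, -1.94882, -1.97383, -1.99057, -1.99895].
Lovász: ϑ = −97(-2*cos(pi/97))/(2+-(-1)*2*cos(pi/97)) = 97*cos(pi/97)/(cos(pi/97) + 1).
≈ 48.487279214 (to 9 d.p.).
α=48, χ(Ḡ)=49; ϑ=97*cos(pi/97)/(cos(pi/97) + 1) lies between (both strict).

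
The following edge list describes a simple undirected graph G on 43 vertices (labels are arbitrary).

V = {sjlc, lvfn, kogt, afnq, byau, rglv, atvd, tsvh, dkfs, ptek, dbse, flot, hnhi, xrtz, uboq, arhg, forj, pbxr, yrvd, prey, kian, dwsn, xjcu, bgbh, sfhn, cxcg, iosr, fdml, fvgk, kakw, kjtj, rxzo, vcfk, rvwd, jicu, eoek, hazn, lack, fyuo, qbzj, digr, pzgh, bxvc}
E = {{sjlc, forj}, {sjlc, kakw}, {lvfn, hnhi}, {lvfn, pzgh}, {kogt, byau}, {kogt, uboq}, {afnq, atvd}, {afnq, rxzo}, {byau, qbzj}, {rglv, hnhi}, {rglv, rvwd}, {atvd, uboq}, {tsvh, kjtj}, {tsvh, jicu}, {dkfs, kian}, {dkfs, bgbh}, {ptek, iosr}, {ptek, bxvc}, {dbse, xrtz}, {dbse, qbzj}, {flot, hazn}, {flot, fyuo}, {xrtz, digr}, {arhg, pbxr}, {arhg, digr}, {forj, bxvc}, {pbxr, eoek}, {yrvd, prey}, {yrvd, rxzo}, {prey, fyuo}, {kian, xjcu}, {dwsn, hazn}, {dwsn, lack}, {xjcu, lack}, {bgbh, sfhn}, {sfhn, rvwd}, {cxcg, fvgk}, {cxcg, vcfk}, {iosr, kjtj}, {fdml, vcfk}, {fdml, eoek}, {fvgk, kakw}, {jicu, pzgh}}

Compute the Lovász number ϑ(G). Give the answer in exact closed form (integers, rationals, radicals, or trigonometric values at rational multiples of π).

N(xjcu) = {kian, lack}, |N(xjcu)| = 2.
deg(rxzo) = 2; N(rxzo) = {afnq, yrvd}.
Vertex kian has 2 neighbors: dkfs, xjcu.
N(xrtz) = {dbse, digr}, |N(xrtz)| = 2.
43-vertex 2-regular graph: a single 43-cycle (edge-transitive).
Distinct eigenvalues (to 3 d.p.): [2.0, 1.979, 1.915, 1.811, 1.668, 1.49, 1.279, 1.042, 0.782, 0.506, 0.219, -0.073, -0.363, -0.646, -0.914, -1.164, -1.388, -1.583, -1.744, -1.868, -1.952, -1.995].
Lovász: ϑ = −43(-2*cos(pi/43))/(2+-(-1)*2*cos(pi/43)) = 43*cos(pi/43)/(cos(pi/43) + 1).
Numerically 21.47128.
α=21, χ(Ḡ)=22; ϑ=43*cos(pi/43)/(cos(pi/43) + 1) lies between (both strict).

43*cos(pi/43)/(cos(pi/43) + 1)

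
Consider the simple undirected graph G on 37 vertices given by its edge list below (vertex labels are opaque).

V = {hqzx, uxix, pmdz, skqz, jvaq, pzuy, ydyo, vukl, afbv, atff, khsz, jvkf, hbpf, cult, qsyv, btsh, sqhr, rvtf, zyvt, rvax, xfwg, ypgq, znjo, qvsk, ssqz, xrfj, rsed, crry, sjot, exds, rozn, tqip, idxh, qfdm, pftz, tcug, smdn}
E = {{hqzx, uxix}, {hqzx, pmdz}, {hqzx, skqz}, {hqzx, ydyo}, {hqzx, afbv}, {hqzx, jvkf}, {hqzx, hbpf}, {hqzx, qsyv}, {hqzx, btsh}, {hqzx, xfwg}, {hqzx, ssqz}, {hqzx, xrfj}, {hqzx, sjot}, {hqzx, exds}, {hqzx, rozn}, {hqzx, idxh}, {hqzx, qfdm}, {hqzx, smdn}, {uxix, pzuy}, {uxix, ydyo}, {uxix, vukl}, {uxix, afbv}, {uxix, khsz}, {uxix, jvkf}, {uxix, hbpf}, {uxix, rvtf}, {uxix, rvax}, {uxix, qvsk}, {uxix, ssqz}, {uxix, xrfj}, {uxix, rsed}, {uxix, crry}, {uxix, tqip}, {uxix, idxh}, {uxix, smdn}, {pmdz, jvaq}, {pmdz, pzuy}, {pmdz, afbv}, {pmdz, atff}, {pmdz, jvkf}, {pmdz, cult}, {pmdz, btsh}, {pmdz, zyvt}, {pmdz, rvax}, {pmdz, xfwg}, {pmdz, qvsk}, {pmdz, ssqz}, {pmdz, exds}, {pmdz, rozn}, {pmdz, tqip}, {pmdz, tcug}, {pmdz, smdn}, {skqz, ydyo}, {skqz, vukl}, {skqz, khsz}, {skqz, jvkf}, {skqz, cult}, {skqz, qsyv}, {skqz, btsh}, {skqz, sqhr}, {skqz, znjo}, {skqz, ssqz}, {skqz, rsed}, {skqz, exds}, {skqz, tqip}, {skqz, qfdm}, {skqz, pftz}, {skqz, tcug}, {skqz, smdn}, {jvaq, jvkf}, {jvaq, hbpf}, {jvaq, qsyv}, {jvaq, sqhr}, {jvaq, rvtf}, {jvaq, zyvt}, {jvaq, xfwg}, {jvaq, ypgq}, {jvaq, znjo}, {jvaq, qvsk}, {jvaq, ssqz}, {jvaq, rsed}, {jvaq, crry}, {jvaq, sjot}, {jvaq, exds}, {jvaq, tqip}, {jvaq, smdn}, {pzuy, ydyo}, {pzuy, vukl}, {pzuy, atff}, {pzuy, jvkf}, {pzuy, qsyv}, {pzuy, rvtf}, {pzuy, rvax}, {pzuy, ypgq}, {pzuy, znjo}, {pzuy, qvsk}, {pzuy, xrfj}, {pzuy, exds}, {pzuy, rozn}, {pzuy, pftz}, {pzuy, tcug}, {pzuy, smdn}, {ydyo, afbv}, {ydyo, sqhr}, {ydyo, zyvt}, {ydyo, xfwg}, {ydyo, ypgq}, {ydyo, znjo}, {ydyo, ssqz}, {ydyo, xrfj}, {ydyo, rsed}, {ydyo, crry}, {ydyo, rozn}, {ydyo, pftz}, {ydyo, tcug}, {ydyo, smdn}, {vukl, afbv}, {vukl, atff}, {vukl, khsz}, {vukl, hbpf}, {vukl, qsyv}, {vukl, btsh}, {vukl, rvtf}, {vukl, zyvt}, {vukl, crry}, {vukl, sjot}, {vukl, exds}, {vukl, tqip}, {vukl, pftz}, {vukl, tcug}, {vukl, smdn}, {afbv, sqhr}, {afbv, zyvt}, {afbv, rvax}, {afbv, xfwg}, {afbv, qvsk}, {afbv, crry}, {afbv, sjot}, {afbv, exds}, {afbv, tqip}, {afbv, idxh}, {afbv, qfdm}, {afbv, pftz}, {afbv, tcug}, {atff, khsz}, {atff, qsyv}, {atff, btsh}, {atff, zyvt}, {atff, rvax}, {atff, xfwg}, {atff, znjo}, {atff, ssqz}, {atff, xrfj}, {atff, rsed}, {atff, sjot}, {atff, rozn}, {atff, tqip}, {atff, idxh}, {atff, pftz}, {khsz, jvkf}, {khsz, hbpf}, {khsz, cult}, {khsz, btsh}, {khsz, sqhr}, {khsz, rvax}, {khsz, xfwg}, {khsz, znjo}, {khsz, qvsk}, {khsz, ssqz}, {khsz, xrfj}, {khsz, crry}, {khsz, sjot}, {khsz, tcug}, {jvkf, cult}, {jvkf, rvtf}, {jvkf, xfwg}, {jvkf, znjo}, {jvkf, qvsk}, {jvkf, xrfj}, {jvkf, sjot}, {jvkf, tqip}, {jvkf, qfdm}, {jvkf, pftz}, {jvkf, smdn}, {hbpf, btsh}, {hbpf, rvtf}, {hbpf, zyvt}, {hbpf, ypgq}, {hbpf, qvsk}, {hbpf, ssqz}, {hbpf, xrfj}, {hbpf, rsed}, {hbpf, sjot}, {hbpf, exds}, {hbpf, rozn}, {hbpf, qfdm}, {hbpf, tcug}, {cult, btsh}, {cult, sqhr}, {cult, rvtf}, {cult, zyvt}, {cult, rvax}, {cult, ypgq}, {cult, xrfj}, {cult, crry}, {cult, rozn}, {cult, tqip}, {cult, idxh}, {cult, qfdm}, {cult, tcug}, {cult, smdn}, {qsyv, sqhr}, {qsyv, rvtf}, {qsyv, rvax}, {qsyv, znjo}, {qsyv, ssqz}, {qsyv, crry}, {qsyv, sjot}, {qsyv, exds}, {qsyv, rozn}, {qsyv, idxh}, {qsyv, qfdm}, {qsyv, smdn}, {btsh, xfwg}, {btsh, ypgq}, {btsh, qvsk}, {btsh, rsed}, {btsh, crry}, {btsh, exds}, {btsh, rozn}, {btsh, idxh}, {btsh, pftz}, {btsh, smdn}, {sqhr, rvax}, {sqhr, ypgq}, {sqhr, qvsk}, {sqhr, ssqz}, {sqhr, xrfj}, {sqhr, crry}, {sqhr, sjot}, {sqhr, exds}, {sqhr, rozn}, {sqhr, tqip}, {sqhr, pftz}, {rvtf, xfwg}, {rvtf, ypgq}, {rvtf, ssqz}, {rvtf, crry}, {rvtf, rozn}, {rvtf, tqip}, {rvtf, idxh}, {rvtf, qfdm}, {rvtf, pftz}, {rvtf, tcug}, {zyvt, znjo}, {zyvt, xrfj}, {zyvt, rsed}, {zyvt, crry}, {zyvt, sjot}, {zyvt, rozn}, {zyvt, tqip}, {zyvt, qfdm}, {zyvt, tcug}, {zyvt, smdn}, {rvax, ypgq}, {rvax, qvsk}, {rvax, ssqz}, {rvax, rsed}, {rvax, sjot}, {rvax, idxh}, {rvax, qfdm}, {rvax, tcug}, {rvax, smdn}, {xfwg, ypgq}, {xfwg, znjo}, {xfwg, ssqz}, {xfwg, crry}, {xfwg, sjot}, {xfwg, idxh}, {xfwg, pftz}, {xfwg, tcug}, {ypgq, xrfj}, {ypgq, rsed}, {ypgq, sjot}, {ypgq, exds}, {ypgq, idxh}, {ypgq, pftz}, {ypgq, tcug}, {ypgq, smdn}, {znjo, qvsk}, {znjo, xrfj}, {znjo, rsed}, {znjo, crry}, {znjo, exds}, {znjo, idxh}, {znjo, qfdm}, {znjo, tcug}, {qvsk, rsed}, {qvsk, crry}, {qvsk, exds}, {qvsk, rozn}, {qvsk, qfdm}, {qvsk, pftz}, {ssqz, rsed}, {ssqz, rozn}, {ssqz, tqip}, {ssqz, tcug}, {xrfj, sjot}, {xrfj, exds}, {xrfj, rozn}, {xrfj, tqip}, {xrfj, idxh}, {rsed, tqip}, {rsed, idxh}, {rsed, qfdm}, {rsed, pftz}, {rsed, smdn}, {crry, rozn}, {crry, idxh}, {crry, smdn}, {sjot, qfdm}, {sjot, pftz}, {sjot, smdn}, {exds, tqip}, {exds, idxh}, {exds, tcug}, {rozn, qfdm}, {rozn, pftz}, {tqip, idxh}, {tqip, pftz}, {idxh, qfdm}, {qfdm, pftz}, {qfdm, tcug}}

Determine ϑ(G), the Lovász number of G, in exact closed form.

sqrt(37)

deg(znjo) = 18; N(znjo) = {skqz, jvaq, pzuy, ydyo, atff, khsz, jvkf, qsyv, zyvt, xfwg, qvsk, xrfj, rsed, crry, exds, idxh, qfdm, tcug}.
Vertex idxh has 18 neighbors: hqzx, uxix, afbv, atff, cult, qsyv, btsh, rvtf, rvax, xfwg, ypgq, znjo, xrfj, rsed, crry, exds, tqip, qfdm.
deg(qvsk) = 18; N(qvsk) = {uxix, pmdz, jvaq, pzuy, afbv, khsz, jvkf, hbpf, btsh, sqhr, rvax, znjo, rsed, crry, exds, rozn, qfdm, pftz}.
N(hqzx) = {uxix, pmdz, skqz, ydyo, afbv, jvkf, hbpf, qsyv, btsh, xfwg, ssqz, xrfj, sjot, exds, rozn, idxh, qfdm, smdn}, |N(hqzx)| = 18.
G on 37 vertices is 18-regular; strongly regular (37,18,8,9).
A has 3 distinct eigenvalues ≈ [18.0, 2.541381, -3.541381].
ϑ = −N·λ_min/(λ_max−λ_min) = −37·(-sqrt(37)/2 - 1/2)/(18−(-sqrt(37)/2 - 1/2)) = sqrt(37).
= 6.082762530… (decimal).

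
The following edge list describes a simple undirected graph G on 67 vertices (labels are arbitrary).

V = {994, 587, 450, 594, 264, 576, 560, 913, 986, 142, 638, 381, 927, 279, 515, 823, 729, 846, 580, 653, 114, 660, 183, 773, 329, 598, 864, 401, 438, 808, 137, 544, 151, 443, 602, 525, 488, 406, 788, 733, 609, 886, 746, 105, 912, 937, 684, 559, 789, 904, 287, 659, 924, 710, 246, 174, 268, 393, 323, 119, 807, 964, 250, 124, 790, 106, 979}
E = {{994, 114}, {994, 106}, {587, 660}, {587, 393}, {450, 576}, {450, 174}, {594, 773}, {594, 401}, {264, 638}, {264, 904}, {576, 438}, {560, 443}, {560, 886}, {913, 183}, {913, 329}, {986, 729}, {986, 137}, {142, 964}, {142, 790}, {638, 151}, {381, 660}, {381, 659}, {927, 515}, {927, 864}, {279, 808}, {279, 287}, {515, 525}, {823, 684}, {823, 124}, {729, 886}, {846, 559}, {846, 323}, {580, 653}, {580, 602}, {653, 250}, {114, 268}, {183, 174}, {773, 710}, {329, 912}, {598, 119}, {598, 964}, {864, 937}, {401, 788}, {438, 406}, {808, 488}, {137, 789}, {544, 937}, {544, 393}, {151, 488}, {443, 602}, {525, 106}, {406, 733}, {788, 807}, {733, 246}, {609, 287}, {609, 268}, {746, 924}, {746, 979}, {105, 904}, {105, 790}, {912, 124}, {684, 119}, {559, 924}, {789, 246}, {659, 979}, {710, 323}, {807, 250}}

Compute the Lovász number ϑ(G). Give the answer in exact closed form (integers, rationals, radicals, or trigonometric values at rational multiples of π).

67*cos(pi/67)/(cos(pi/67) + 1)

Vertex 729 has 2 neighbors: 986, 886.
Vertex 979 has 2 neighbors: 746, 659.
N(329) = {913, 912}, |N(329)| = 2.
Vertex 609 has 2 neighbors: 287, 268.
Regular of degree 2 on 67 vertices: connected 2-regular on 67 ⇒ C_{67}.
Distinct eigenvalues (to 5 d.p.): [2.0, 1.99121, 1.96493, 1.92137, 1.86093, 1.78414, 1.69166, 1.58432, 1.46306, 1.32894, 1.18314, 1.02695, 0.86173, 0.68893, 0.51009, 0.32675, 0.14055, -0.04689, -0.23391, -0.41888, -0.60017, -0.77618, -0.94538, -1.10626, -1.25743, -1.39754, -1.52537, -1.6398, -1.73981, -1.82454, -1.89323, -1.94529, -1.98025, -1.9978].
Lovász: ϑ = −67(-2*cos(pi/67))/(2+-(-1)*2*cos(pi/67)) = 67*cos(pi/67)/(cos(pi/67) + 1).
ϑ(G) ≈ 33.4815798.
Sandwich: α(G)=33 ≤ ϑ(G)=67*cos(pi/67)/(cos(pi/67) + 1) ≤ χ(Ḡ)=34 (both strict).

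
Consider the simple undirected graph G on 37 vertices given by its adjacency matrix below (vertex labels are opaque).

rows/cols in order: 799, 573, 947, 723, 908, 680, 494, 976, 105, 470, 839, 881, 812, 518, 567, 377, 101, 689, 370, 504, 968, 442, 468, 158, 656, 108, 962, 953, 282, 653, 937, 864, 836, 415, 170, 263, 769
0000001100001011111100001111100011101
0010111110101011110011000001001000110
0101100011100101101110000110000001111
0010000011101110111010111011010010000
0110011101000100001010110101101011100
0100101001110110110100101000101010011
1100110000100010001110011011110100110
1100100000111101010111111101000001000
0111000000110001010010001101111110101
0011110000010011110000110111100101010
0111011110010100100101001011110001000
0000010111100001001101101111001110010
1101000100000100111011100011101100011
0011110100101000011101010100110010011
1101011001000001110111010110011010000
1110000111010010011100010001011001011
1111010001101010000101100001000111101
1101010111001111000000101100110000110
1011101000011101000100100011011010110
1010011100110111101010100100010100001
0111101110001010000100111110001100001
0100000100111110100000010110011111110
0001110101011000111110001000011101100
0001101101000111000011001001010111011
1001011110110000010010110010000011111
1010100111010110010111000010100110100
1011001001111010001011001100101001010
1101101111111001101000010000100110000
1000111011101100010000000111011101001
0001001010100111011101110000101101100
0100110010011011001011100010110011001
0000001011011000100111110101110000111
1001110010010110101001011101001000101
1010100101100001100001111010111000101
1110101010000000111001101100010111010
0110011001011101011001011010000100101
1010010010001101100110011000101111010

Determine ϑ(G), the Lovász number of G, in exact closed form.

N(377) = {799, 573, 947, 976, 105, 470, 881, 567, 689, 370, 504, 158, 953, 653, 937, 415, 263, 769}, |N(377)| = 18.
N(723) = {947, 105, 470, 839, 812, 518, 567, 101, 689, 370, 968, 468, 158, 656, 962, 953, 653, 836}, |N(723)| = 18.
deg(680) = 18; N(680) = {573, 908, 494, 470, 839, 881, 518, 567, 101, 689, 504, 468, 656, 282, 937, 836, 263, 769}.
deg(504) = 18; N(504) = {799, 947, 680, 494, 976, 839, 881, 518, 567, 377, 101, 370, 968, 468, 108, 653, 864, 769}.
Every vertex has degree 18 (N=37); Paley(37): SR with (k,λ,μ)=(18,8,9).
Distinct eigenvalues (to 5 d.p.): [18.0, 2.54138, -3.54138].
Lovász: ϑ = −37(-sqrt(37)/2 - 1/2)/(18+-(-sqrt(37)/2 - 1/2)) = sqrt(37).
Numerically 6.08276.

sqrt(37)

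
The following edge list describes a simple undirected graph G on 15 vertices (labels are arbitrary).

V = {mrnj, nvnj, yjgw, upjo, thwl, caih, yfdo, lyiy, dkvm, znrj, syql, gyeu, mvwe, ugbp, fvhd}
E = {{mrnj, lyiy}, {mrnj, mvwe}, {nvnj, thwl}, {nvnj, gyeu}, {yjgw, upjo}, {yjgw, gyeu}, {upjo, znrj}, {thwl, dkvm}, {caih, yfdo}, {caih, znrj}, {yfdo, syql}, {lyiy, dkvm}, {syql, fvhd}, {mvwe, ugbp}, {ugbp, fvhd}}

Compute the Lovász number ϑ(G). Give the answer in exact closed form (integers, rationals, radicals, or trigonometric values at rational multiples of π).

N(yjgw) = {upjo, gyeu}, |N(yjgw)| = 2.
N(yfdo) = {caih, syql}, |N(yfdo)| = 2.
N(nvnj) = {thwl, gyeu}, |N(nvnj)| = 2.
deg(mvwe) = 2; N(mvwe) = {mrnj, ugbp}.
Regular of degree 2 on 15 vertices: a single 15-cycle (edge-transitive).
The 8 distinct eigenvalues: [2.0, 1.8271, 1.3383, 0.618, -0.2091, -1.0, -1.618, -1.9563].
With N=15: ϑ(G) = 15·(-(-1)*2*cos(pi/15))/(2−(-2*cos(pi/15))) = 15*cos(pi/15)/(cos(pi/15) + 1).
Numerically 7.417148.
Sandwich: α(G)=7 ≤ ϑ(G)=15*cos(pi/15)/(cos(pi/15) + 1) ≤ χ(Ḡ)=8 (both strict).

15*cos(pi/15)/(cos(pi/15) + 1)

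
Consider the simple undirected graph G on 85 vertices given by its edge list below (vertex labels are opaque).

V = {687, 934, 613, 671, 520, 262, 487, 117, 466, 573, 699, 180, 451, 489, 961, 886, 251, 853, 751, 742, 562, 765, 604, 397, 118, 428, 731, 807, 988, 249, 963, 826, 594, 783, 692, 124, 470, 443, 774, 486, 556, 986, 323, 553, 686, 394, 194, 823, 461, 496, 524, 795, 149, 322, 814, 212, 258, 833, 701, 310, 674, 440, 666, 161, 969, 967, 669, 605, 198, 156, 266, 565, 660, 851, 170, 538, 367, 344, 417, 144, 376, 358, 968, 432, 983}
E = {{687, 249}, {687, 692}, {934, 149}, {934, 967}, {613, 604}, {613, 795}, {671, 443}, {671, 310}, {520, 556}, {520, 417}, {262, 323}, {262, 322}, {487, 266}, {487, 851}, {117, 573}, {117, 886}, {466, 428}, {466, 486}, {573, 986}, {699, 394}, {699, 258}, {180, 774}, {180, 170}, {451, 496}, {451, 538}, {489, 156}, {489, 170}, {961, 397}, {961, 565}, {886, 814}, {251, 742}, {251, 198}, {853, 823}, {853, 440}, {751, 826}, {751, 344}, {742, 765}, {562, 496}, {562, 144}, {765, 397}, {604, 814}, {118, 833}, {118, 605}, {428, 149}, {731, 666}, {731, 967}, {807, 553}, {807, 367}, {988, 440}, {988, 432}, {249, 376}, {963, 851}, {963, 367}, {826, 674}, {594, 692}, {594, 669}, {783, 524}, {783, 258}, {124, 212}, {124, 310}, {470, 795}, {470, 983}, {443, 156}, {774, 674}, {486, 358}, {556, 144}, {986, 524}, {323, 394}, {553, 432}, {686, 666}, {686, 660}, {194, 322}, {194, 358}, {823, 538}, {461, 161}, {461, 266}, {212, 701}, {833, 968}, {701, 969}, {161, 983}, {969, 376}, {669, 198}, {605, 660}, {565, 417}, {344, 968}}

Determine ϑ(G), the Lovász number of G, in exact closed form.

85*cos(pi/85)/(cos(pi/85) + 1)

Vertex 604 has 2 neighbors: 613, 814.
deg(149) = 2; N(149) = {934, 428}.
Vertex 144 has 2 neighbors: 562, 556.
deg(967) = 2; N(967) = {934, 731}.
2-regular, N=85; the odd cycle C_{85}.
A has 43 distinct eigenvalues ≈ [2.0, 1.99454, 1.97818, 1.95102, 1.91321, 1.86494, 1.80649, 1.73818, 1.66037, 1.57349, 1.47802, 1.37447, 1.26342, 1.14547, 1.02126, 0.89148, 0.75682, 0.61803, 0.47587, 0.33111, 0.18454, 0.03696, -0.11082, -0.258, -0.40376, -0.54733, -0.6879, -0.82471, -0.95702, -1.08411, -1.20527, -1.31985, -1.42722, -1.5268, -1.61803, -1.70043, -1.77355, -1.83697, -1.89037, -1.93344, -1.96595, -1.98772, -1.99863].
Lovász: ϑ = −85(-2*cos(pi/85))/(2+-(-1)*2*cos(pi/85)) = 85*cos(pi/85)/(cos(pi/85) + 1).
Numerically 42.4854826.
42 ≤ 85*cos(pi/85)/(cos(pi/85) + 1) ≤ 43: both strict.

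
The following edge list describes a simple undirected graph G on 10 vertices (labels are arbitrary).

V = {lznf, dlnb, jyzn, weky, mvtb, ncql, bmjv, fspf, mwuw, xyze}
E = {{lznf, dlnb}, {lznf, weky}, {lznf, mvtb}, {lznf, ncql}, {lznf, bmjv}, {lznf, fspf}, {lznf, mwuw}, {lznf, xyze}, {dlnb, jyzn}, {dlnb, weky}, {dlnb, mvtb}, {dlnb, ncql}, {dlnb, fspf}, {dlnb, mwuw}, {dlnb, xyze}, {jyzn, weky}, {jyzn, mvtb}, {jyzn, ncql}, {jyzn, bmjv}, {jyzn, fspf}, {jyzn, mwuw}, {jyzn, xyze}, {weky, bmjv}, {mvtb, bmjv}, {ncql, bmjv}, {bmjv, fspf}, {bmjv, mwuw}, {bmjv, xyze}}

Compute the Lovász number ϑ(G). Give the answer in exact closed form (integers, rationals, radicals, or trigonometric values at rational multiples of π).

6

deg(dlnb) = 8; N(dlnb) = {lznf, jyzn, weky, mvtb, ncql, fspf, mwuw, xyze}.
Vertex mwuw has 4 neighbors: lznf, dlnb, jyzn, bmjv.
deg(xyze) = 4; N(xyze) = {lznf, dlnb, jyzn, bmjv}.
deg(mvtb) = 4; N(mvtb) = {lznf, dlnb, jyzn, bmjv}.
G = K_{6,2,2}: α = 6 = χ(Ḡ), so ϑ = 6.
= 6.0000… (decimal).
Sandwich: α(G)=6 ≤ ϑ(G)=6 ≤ χ(Ḡ)=6 (collapsed).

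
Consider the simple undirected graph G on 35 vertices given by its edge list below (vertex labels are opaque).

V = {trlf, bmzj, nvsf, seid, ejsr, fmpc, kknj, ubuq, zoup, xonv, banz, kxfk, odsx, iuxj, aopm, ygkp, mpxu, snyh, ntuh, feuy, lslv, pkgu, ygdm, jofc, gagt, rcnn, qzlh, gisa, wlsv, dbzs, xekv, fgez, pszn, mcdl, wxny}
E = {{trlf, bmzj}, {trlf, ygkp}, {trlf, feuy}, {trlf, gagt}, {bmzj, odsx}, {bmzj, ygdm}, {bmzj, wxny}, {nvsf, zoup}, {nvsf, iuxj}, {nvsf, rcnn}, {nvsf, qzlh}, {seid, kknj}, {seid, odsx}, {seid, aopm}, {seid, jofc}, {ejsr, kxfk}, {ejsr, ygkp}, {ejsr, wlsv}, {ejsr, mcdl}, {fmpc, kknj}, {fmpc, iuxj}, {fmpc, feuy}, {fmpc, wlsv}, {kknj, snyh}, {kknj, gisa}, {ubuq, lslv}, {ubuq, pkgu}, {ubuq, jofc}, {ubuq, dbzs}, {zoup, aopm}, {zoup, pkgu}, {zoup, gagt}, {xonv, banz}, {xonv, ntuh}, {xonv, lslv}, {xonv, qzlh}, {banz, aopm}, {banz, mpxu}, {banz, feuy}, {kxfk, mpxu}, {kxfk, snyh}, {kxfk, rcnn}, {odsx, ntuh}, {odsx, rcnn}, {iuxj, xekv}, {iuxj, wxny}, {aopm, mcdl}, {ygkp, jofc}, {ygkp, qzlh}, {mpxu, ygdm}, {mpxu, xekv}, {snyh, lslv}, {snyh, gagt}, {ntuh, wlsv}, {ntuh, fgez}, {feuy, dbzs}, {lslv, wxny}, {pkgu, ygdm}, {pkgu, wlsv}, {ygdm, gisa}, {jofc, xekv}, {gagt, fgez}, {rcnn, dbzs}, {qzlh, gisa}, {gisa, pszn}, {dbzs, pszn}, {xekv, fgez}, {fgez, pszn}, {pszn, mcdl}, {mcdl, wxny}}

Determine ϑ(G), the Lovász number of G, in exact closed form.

15

N(dbzs) = {ubuq, feuy, rcnn, pszn}, |N(dbzs)| = 4.
N(xonv) = {banz, ntuh, lslv, qzlh}, |N(xonv)| = 4.
N(ygdm) = {bmzj, mpxu, pkgu, gisa}, |N(ygdm)| = 4.
deg(pkgu) = 4; N(pkgu) = {ubuq, zoup, ygdm, wlsv}.
Every vertex has degree 4 (N=35); Kneser-type, 3-subsets of [7].
Distinct eigenvalues (to 6 d.p.): [4.0, 2.0, -1.0, -3.0].
With N=35: ϑ(G) = 35·(-1*(-3))/(4−(-3)) = 15.
ϑ(G) ≈ 15.0000.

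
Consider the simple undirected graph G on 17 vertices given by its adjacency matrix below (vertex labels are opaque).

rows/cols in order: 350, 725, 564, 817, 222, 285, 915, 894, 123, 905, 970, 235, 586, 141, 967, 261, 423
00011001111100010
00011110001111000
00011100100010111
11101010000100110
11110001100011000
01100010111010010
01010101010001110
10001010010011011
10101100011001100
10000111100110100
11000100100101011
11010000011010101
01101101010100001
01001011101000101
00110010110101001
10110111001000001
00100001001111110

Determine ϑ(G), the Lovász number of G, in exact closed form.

N(123) = {350, 564, 222, 285, 905, 970, 141, 967}, |N(123)| = 8.
deg(235) = 8; N(235) = {350, 725, 817, 905, 970, 586, 967, 423}.
N(894) = {350, 222, 915, 905, 586, 141, 261, 423}, |N(894)| = 8.
N(915) = {725, 817, 285, 894, 905, 141, 967, 261}, |N(915)| = 8.
Regular of degree 8 on 17 vertices: strongly regular (17,8,3,4).
The 3 distinct eigenvalues: [8.0, 1.5616, -2.5616].
−17·(-sqrt(17)/2 - 1/2) / ((8)−(-sqrt(17)/2 - 1/2)) = sqrt(17) = ϑ(G).
Numerically 4.12311.

sqrt(17)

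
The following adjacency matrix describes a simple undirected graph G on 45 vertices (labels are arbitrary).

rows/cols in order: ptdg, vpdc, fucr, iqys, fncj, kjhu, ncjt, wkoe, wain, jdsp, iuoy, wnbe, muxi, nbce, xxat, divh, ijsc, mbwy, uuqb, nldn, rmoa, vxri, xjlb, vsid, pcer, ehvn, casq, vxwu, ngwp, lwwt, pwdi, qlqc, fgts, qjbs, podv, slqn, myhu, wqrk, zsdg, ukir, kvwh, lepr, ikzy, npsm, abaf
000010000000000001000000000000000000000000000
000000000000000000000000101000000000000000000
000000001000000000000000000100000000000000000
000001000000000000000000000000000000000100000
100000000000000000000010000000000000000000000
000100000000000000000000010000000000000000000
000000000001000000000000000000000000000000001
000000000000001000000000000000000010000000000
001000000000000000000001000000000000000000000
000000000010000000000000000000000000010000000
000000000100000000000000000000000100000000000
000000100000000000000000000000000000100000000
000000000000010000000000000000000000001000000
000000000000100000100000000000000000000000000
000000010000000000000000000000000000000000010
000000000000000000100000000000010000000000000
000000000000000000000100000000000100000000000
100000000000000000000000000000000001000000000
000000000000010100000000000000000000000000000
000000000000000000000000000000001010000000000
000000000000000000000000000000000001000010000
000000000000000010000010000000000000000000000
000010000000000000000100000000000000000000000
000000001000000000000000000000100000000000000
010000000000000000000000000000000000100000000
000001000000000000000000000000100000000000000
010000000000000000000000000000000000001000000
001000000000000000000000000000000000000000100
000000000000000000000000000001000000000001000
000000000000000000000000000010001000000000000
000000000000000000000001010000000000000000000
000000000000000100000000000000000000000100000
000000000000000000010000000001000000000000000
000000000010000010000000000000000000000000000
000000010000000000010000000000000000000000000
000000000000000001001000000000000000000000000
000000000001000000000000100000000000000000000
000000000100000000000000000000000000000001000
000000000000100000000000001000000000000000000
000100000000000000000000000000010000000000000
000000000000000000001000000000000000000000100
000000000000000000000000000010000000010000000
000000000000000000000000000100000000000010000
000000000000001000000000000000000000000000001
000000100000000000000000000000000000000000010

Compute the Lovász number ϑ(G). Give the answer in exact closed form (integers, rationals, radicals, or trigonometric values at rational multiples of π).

45*cos(pi/45)/(cos(pi/45) + 1)

Vertex casq has 2 neighbors: vpdc, zsdg.
deg(qjbs) = 2; N(qjbs) = {iuoy, ijsc}.
deg(vpdc) = 2; N(vpdc) = {pcer, casq}.
N(iuoy) = {jdsp, qjbs}, |N(iuoy)| = 2.
45-vertex 2-regular graph: connected 2-regular on 45 ⇒ C_{45}.
A has 23 distinct eigenvalues ≈ [2.0, 1.980536, 1.922523, 1.827091, 1.696096, 1.532089, 1.338261, 1.118386, 0.876742, 0.618034, 0.347296, 0.069799, -0.209057, -0.483844, -0.749213, -1.0, -1.231323, -1.43868, -1.618034, -1.765895, -1.879385, -1.956295, -1.995128].
Lovász: ϑ = −45(-2*cos(pi/45))/(2+-(-1)*2*cos(pi/45)) = 45*cos(pi/45)/(cos(pi/45) + 1).
Numerically 22.47256215.
Check 22 ≤ 45*cos(pi/45)/(cos(pi/45) + 1) ≤ 23: both strict.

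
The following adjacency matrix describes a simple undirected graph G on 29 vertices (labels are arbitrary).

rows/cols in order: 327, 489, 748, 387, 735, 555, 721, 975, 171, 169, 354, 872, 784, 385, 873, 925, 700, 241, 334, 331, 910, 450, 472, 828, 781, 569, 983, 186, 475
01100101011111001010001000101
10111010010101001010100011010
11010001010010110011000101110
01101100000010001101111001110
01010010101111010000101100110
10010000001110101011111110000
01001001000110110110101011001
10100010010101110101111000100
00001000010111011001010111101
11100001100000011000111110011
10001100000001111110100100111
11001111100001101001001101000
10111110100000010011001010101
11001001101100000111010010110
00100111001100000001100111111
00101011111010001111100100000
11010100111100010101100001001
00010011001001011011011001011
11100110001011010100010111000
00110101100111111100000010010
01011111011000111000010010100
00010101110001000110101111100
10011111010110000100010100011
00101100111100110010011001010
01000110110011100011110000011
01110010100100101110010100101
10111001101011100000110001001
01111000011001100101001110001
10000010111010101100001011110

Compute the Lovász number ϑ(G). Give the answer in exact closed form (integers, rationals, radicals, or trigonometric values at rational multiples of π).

sqrt(29)

N(748) = {327, 489, 387, 975, 169, 784, 873, 925, 334, 331, 828, 569, 983, 186}, |N(748)| = 14.
Vertex 186 has 14 neighbors: 489, 748, 387, 735, 169, 354, 385, 873, 241, 331, 472, 828, 781, 475.
N(983) = {327, 748, 387, 735, 975, 171, 354, 784, 385, 873, 910, 450, 569, 475}, |N(983)| = 14.
deg(873) = 14; N(873) = {748, 555, 721, 975, 354, 872, 331, 910, 828, 781, 569, 983, 186, 475}.
14-regular, N=29; strongly regular (29,14,6,7).
The 3 distinct eigenvalues: [14.0, 2.193, -3.193].
λ_max=14, λ_min=-sqrt(29)/2 - 1/2; ϑ = −29·λ_min/(λ_max−λ_min) = sqrt(29).
= 5.38516… (decimal).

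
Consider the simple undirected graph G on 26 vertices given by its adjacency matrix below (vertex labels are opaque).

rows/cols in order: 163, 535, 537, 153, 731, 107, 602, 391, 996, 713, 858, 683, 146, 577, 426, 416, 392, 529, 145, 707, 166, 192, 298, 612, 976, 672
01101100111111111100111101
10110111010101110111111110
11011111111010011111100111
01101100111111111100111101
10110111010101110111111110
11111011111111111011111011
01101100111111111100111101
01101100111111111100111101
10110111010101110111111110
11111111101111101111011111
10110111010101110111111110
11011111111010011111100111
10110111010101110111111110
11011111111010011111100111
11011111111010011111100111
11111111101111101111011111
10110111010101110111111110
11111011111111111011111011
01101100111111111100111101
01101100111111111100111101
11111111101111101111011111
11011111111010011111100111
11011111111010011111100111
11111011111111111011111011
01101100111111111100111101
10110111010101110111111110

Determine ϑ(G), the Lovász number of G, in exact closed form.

7

Vertex 392 has 19 neighbors: 163, 537, 153, 107, 602, 391, 713, 683, 577, 426, 416, 529, 145, 707, 166, 192, 298, 612, 976.
Vertex 145 has 19 neighbors: 535, 537, 731, 107, 996, 713, 858, 683, 146, 577, 426, 416, 392, 529, 166, 192, 298, 612, 672.
Vertex 416 has 23 neighbors: 163, 535, 537, 153, 731, 107, 602, 391, 996, 858, 683, 146, 577, 426, 392, 529, 145, 707, 192, 298, 612, 976, 672.
deg(298) = 20; N(298) = {163, 535, 153, 731, 107, 602, 391, 996, 713, 858, 146, 416, 392, 529, 145, 707, 166, 612, 976, 672}.
G = K_{7,7,6,3,3}: α = 7 = χ(Ḡ), so ϑ = 7.
≈ 7.000000 (to 6 d.p.).
Check 7 ≤ 7 ≤ 7: collapsed.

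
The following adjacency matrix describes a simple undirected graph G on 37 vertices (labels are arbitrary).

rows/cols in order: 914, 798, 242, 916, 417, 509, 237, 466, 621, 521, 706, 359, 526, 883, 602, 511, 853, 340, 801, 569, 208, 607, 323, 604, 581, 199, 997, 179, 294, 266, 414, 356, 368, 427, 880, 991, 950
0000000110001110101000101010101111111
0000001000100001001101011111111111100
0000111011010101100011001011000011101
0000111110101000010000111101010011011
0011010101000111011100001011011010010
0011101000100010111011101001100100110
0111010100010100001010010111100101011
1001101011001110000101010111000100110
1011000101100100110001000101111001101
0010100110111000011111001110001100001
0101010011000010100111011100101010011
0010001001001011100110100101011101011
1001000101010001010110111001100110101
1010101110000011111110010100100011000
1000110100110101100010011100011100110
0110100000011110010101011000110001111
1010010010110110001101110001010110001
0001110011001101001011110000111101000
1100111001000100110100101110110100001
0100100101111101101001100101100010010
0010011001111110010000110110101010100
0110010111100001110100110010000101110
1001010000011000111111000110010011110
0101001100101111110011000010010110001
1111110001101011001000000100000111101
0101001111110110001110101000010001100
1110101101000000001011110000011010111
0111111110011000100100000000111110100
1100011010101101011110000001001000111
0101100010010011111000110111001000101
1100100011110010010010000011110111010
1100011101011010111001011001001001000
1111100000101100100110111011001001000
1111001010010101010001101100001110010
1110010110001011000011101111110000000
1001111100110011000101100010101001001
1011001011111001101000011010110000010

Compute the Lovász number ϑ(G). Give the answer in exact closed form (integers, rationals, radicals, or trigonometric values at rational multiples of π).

deg(414) = 18; N(414) = {914, 798, 417, 621, 521, 706, 359, 602, 340, 208, 997, 179, 294, 266, 356, 368, 427, 991}.
Vertex 466 has 18 neighbors: 914, 916, 417, 237, 621, 521, 526, 883, 602, 569, 607, 604, 199, 997, 179, 356, 880, 991.
N(581) = {914, 798, 242, 916, 417, 509, 521, 706, 526, 602, 511, 801, 199, 356, 368, 427, 880, 950}, |N(581)| = 18.
N(294) = {914, 798, 509, 237, 621, 706, 526, 883, 511, 340, 801, 569, 208, 179, 414, 880, 991, 950}, |N(294)| = 18.
G on 37 vertices is 18-regular; strongly regular (37,18,8,9).
spec(A) ≈ [18.0, 2.541, -3.541] (distinct, 3 d.p.).
Lovász (edge-transitive): ϑ = −37·(-sqrt(37)/2 - 1/2)/((18)−(-sqrt(37)/2 - 1/2)) = sqrt(37).
= 6.08276… (decimal).

sqrt(37)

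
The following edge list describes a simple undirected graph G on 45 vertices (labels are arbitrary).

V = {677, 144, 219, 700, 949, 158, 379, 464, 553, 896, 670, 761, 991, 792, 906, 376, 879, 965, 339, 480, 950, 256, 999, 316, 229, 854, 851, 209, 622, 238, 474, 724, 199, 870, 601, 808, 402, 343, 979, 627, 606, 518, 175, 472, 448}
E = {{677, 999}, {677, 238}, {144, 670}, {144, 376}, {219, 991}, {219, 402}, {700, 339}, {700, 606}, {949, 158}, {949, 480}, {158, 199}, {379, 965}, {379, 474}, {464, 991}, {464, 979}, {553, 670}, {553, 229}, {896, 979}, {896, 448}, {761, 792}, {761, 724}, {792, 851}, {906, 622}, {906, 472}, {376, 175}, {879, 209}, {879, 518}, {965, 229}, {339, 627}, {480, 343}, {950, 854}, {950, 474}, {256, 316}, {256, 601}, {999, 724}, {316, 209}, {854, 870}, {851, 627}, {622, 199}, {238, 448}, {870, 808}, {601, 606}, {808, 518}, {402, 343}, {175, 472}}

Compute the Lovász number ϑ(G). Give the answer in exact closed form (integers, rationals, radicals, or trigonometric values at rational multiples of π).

deg(808) = 2; N(808) = {870, 518}.
N(229) = {553, 965}, |N(229)| = 2.
deg(339) = 2; N(339) = {700, 627}.
deg(979) = 2; N(979) = {464, 896}.
2-regular, N=45; the odd cycle C_{45}.
Distinct eigenvalues (to 4 d.p.): [2.0, 1.9805, 1.9225, 1.8271, 1.6961, 1.5321, 1.3383, 1.1184, 0.8767, 0.618, 0.3473, 0.0698, -0.2091, -0.4838, -0.7492, -1.0, -1.2313, -1.4387, -1.618, -1.7659, -1.8794, -1.9563, -1.9951].
−45·(-2*cos(pi/45)) / ((2)−(-2*cos(pi/45))) = 45*cos(pi/45)/(cos(pi/45) + 1) = ϑ(G).
ϑ(G) ≈ 22.47256215.
Lovász sandwich 22 ≤ 45*cos(pi/45)/(cos(pi/45) + 1) ≤ 23: both strict.

45*cos(pi/45)/(cos(pi/45) + 1)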